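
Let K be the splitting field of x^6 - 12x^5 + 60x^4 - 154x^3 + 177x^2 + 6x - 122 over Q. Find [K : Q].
The degree of the splitting field over Q equals the order of the Galois group, so first determine the group. The polynomial f is an irreducible sextic over Q, so G = Gal(f/Q) is one of the 16 transitive subgroups 6T1, ..., 6T16 of S_6. The discriminant of f is 304930925568, which is not a perfect square, so G is not contained in A_6. The transitive groups of degree 6 not contained in A_6 are: C_6 (6T1, order 6), S_3 (6T2, order 6), D_6 (6T3, order 12), C_3 x S_3 (6T5, order 18), A_4 x C_2 (6T6, order 24), S_4 (6T8, order 24), S_3 x S_3 (6T9, order 36), S_4 x C_2 (6T11, order 48), (S_3 x S_3) : C_2 (6T13, order 72), PGL(2,5) (6T14, order 120), S_6 (6T16, order 720). By Dedekind's theorem, for a prime p not dividing disc(f) the degrees of the irreducible factors of f mod p form the cycle type of an element of G. Factoring f modulo the 79 such primes p <= 421 (skipping 2, 3, 41, which divide the discriminant), each new pattern first appears at: mod 5: f = (x^2 + 3)(x^2 + x + 2)(x^2 + 2x + 3), pattern 2+2+2; mod 7: f = (x^6 + 2x^5 + 4x^4 + 2x^2 + 6x + 4), pattern 6; mod 11: f = (x + 4)(x + 10)(x^2 + x + 1)(x^2 + 6x + 3), pattern 2+2+1+1; mod 13: f = (x^3 + 7x^2 + 10)(x^3 + 7x^2 + 11x + 6), pattern 3+3; mod 61: f = (x)(x + 4)(x + 17)(x + 22)(x + 29)(x + 38), pattern 1+1+1+1+1+1. No other pattern occurs in this range, so the set of observed cycle types is {2+2+2, 6, 2+2+1+1, 3+3, 1+1+1+1+1+1}. The candidates containing elements of all these cycle types are D_6 (6T3) of order 12, A_4 x C_2 (6T6) of order 24, S_3 x S_3 (6T9) of order 36, S_4 x C_2 (6T11) of order 48, (S_3 x S_3) : C_2 (6T13) of order 72, PGL(2,5) (6T14) of order 120, S_6 (6T16) of order 720; the others are excluded. The observed types are precisely the cycle types that occur in D_6 (6T3). Each of the other remaining candidates has further cycle types, and by the Chebotarev density theorem the matching factorization patterns would occur for a proportion of primes equal to their share of the group: A_4 x C_2 (6T6) additionally contains elements of type 2+1+1+1+1 (3 of its 24 elements, about 12% of primes); S_3 x S_3 (6T9) additionally contains elements of type 3+1+1+1 (4 of its 36 elements, about 11% of primes); S_4 x C_2 (6T11) additionally contains elements of type 4+2, 4+1+1, 2+1+1+1+1 (15 of its 48 elements, about 31% of primes); (S_3 x S_3) : C_2 (6T13) additionally contains elements of type 4+2, 3+2+1, 3+1+1+1, 2+1+1+1+1 (40 of its 72 elements, about 56% of primes); PGL(2,5) (6T14) additionally contains elements of type 5+1, 4+1+1 (54 of its 120 elements, about 45% of primes); S_6 (6T16) additionally contains elements of type 5+1, 4+2, 4+1+1, 3+2+1, 3+1+1+1, 2+1+1+1+1 (499 of its 720 elements, about 69% of primes). None of the 79 primes tested shows any such pattern (for each of these groups the chance of that is below 10^-4), which rules them out. Hence G = D_6 (6T3), of order 12. The Galois group D_6 (6T3) has order 12, so the splitting field has degree 12 over Q.

12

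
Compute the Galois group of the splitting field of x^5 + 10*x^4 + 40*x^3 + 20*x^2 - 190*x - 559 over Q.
The polynomial f is an irreducible quintic over Q, so G = Gal(f/Q) is a transitive subgroup of S_5: one of C_5 (5T1, order 5), D_5 (5T2, order 10), F_20 (5T3, order 20), A_5 (5T4, order 60) or S_5 (5T5, order 120). The discriminant of f is 26703027253125, which is not a perfect square, so G is not contained in A_5. The transitive groups of degree 5 not contained in A_5 are: F_20 (5T3, order 20), S_5 (5T5, order 120). By Dedekind's theorem, for a prime p not dividing disc(f) the degrees of the irreducible factors of f mod p form the cycle type of an element of G. Factoring f modulo the 18 such primes p <= 71 (skipping 3, 5, which divide the discriminant), each new pattern first appears at: mod 2: f = (x + 1)(x^4 + x^3 + x^2 + x + 1), pattern 4+1; mod 11: f = (x^5 + 10x^4 + 7x^3 + 9x^2 + 8x + 2), pattern 5; mod 19: f = (x + 1)(x^2 + 14x + 9)(x^2 + 14x + 16), pattern 2+2+1; mod 41: f = (x + 5)(x + 28)(x + 30)(x + 34)(x + 36), pattern 1+1+1+1+1. No other pattern occurs in this range, so the set of observed cycle types is {4+1, 5, 2+2+1, 1+1+1+1+1}. The candidates containing elements of all these cycle types are F_20 (5T3) of order 20, S_5 (5T5) of order 120; the others are excluded. The observed types are precisely the cycle types that occur in F_20 (5T3). Each of the other remaining candidates has further cycle types, and by the Chebotarev density theorem the matching factorization patterns would occur for a proportion of primes equal to their share of the group: S_5 (5T5) additionally contains elements of type 3+2, 3+1+1, 2+1+1+1 (50 of its 120 elements, about 42% of primes). None of the 18 primes tested shows any such pattern (for each of these groups the chance of that is below 10^-4), which rules them out. Hence G = F_20 (5T3), of order 20.

F_20 (order 20)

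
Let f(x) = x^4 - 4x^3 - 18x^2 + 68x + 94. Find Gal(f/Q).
D_4 (order 8)

The polynomial is an irreducible quartic over Q and its discriminant is -257465088, which is not a perfect square, so the Galois group is not contained in A_4. The resolvent cubic y^3 + 18*y^2 - 648*y - 12896 has exactly one rational root, so the Galois group is C_4 or D_4. The quartic remains irreducible over Q(sqrt(disc)), so the group is D_4.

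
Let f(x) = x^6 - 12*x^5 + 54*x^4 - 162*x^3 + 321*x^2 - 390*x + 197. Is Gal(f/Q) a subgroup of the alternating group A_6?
The polynomial is irreducible of degree 6 over Q. Its discriminant is 1323222688272384 = 36376128^2, a perfect square. A Galois group lies in the alternating group exactly when the discriminant is a square in Q, so the Galois group (A_4) is contained in A_6.

Yes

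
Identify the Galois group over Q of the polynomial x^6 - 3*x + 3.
The polynomial f is an irreducible sextic over Q, so G = Gal(f/Q) is one of the 16 transitive subgroups 6T1, ..., 6T16 of S_6. The discriminant of f is -9059283, which is not a perfect square, so G is not contained in A_6. The transitive groups of degree 6 not contained in A_6 are: C_6 (6T1, order 6), S_3 (6T2, order 6), D_6 (6T3, order 12), C_3 x S_3 (6T5, order 18), A_4 x C_2 (6T6, order 24), S_4 (6T8, order 24), S_3 x S_3 (6T9, order 36), S_4 x C_2 (6T11, order 48), (S_3 x S_3) : C_2 (6T13, order 72), PGL(2,5) (6T14, order 120), S_6 (6T16, order 720). By Dedekind's theorem, for a prime p not dividing disc(f) the degrees of the irreducible factors of f mod p form the cycle type of an element of G. Factoring f modulo the 28 such primes p <= 127 (skipping 3, 17, 43, which divide the discriminant), each new pattern first appears at: mod 2: f = (x^6 + x + 1), pattern 6; mod 7: f = (x + 1)(x^2 + 4x + 6)(x^3 + 2x^2 + x + 4), pattern 3+2+1; mod 11: f = (x^2 + 9x + 2)(x^4 + 2x^3 + 2x^2 + 7), pattern 4+2; mod 13: f = (x + 3)(x + 8)(x^2 + 3x + 6)(x^2 + 12x + 3), pattern 2+2+1+1; mod 61: f = (x + 40)(x + 51)(x + 57)(x + 59)(x^2 + 37x + 50), pattern 2+1+1+1+1; mod 97: f = (x + 48)(x + 85)(x + 87)(x^3 + 71x^2 + 60x + 63), pattern 3+1+1+1; mod 113: f = (x^2 + 49x + 72)(x^2 + 68x + 105)(x^2 + 109x + 10), pattern 2+2+2; mod 127: f = (x^3 + 39x^2 + 106x + 109)(x^3 + 88x^2 + 18x + 21), pattern 3+3. No other pattern occurs in this range, so the set of observed cycle types is {6, 3+2+1, 4+2, 2+2+1+1, 2+1+1+1+1, 3+1+1+1, 2+2+2, 3+3}. The candidates containing elements of all these cycle types are (S_3 x S_3) : C_2 (6T13) of order 72, S_6 (6T16) of order 720; the others are excluded. The observed types are precisely the cycle types that occur in (S_3 x S_3) : C_2 (6T13) (apart from the identity). Each of the other remaining candidates has further cycle types, and by the Chebotarev density theorem the matching factorization patterns would occur for a proportion of primes equal to their share of the group: S_6 (6T16) additionally contains elements of type 5+1, 4+1+1 (234 of its 720 elements, about 32% of primes). None of the 28 primes tested shows any such pattern (for each of these groups the chance of that is below 10^-4), which rules them out. Hence G = (S_3 x S_3) : C_2 (6T13), of order 72.

(S_3 x S_3) : C_2 (also written G72)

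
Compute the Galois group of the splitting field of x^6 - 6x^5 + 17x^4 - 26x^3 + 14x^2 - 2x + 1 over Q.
The polynomial f is an irreducible sextic over Q, so G = Gal(f/Q) is one of the 16 transitive subgroups 6T1, ..., 6T16 of S_6. The discriminant of f is 276091456 = 16616^2, a perfect square, so G is contained in A_6. The transitive groups of degree 6 contained in A_6 are: A_4 (6T4, order 12), S_4 (6T7, order 24), (C_3 x C_3) : C_4 (6T10, order 36), PSL(2,5) (6T12, order 60), A_6 (6T15, order 360). By Dedekind's theorem, for a prime p not dividing disc(f) the degrees of the irreducible factors of f mod p form the cycle type of an element of G. Factoring f modulo the 79 such primes p <= 421 (skipping 2, 31, 67, which divide the discriminant), each new pattern first appears at: mod 3: f = (x^2 + 1)(x^4 + x^2 + x + 1), pattern 4+2; mod 5: f = (x^3 + x^2 + 2)(x^3 + 3x^2 + 4x + 3), pattern 3+3; mod 11: f = (x + 4)(x + 9)(x^2 + 5)(x^2 + 3x + 3), pattern 2+2+1+1. No other pattern occurs in this range, so the set of observed cycle types is {4+2, 3+3, 2+2+1+1}. The candidates containing elements of all these cycle types are S_4 (6T7) of order 24, (C_3 x C_3) : C_4 (6T10) of order 36, A_6 (6T15) of order 360; the others are excluded. The observed types are precisely the cycle types that occur in S_4 (6T7) (apart from the identity). Each of the other remaining candidates has further cycle types, and by the Chebotarev density theorem the matching factorization patterns would occur for a proportion of primes equal to their share of the group: (C_3 x C_3) : C_4 (6T10) additionally contains elements of type 3+1+1+1 (4 of its 36 elements, about 11% of primes); A_6 (6T15) additionally contains elements of type 5+1, 3+1+1+1 (184 of its 360 elements, about 51% of primes). None of the 79 primes tested shows any such pattern (for each of these groups the chance of that is below 10^-4), which rules them out. Hence G = S_4 (6T7), of order 24.

S_4 (also written S4+)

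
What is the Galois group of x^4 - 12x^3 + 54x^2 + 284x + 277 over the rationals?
4T4: A_4

The polynomial is an irreducible quartic over Q and its discriminant is 23612624896 = 153664^2, a perfect square, so the Galois group is contained in A_4. The resolvent cubic y^3 - 54*y^2 - 4516*y - 60712 is irreducible over Q. An irreducible resolvent with square discriminant gives A_4.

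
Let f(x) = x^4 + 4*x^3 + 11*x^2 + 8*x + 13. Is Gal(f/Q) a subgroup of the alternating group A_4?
Yes

The polynomial is irreducible of degree 4 over Q. Its discriminant is 435600 = 660^2, a perfect square. A Galois group lies in the alternating group exactly when the discriminant is a square in Q, so the Galois group (V_4) is contained in A_4.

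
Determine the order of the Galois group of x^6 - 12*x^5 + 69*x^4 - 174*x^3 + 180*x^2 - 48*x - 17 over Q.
24

The degree of the splitting field over Q equals the order of the Galois group, so first determine the group. The polynomial f is an irreducible sextic over Q, so G = Gal(f/Q) is one of the 16 transitive subgroups 6T1, ..., 6T16 of S_6. The discriminant of f is -1125245722176, which is not a perfect square, so G is not contained in A_6. The transitive groups of degree 6 not contained in A_6 are: C_6 (6T1, order 6), S_3 (6T2, order 6), D_6 (6T3, order 12), C_3 x S_3 (6T5, order 18), A_4 x C_2 (6T6, order 24), S_4 (6T8, order 24), S_3 x S_3 (6T9, order 36), S_4 x C_2 (6T11, order 48), (S_3 x S_3) : C_2 (6T13, order 72), PGL(2,5) (6T14, order 120), S_6 (6T16, order 720). By Dedekind's theorem, for a prime p not dividing disc(f) the degrees of the irreducible factors of f mod p form the cycle type of an element of G. Factoring f modulo the 33 such primes p <= 149 (skipping 2, 3, which divide the discriminant), each new pattern first appears at: mod 5: f = (x^3 + x^2 + 1)(x^3 + 2x^2 + 2x + 3), pattern 3+3; mod 7: f = (x^6 + 2x^5 + 6x^4 + x^3 + 5x^2 + x + 4), pattern 6; mod 17: f = (x)(x + 5)(x^2 + 7x + 5)(x^2 + 10x + 11), pattern 2+2+1+1; mod 19: f = (x + 2)(x + 12)(x + 14)(x + 15)(x^2 + 2x + 8), pattern 2+1+1+1+1; mod 71: f = (x^2 + 7x + 34)(x^2 + 17x + 21)(x^2 + 35x + 49), pattern 2+2+2. No other pattern occurs in this range, so the set of observed cycle types is {3+3, 6, 2+2+1+1, 2+1+1+1+1, 2+2+2}. The candidates containing elements of all these cycle types are A_4 x C_2 (6T6) of order 24, S_4 x C_2 (6T11) of order 48, (S_3 x S_3) : C_2 (6T13) of order 72, S_6 (6T16) of order 720; the others are excluded. The observed types are precisely the cycle types that occur in A_4 x C_2 (6T6) (apart from the identity). Each of the other remaining candidates has further cycle types, and by the Chebotarev density theorem the matching factorization patterns would occur for a proportion of primes equal to their share of the group: S_4 x C_2 (6T11) additionally contains elements of type 4+2, 4+1+1 (12 of its 48 elements, about 25% of primes); (S_3 x S_3) : C_2 (6T13) additionally contains elements of type 4+2, 3+2+1, 3+1+1+1 (34 of its 72 elements, about 47% of primes); S_6 (6T16) additionally contains elements of type 5+1, 4+2, 4+1+1, 3+2+1, 3+1+1+1 (484 of its 720 elements, about 67% of primes). None of the 33 primes tested shows any such pattern (for each of these groups the chance of that is below 10^-4), which rules them out. Hence G = A_4 x C_2 (6T6), of order 24. The Galois group A_4 x C_2 (6T6) has order 24, so the splitting field has degree 24 over Q.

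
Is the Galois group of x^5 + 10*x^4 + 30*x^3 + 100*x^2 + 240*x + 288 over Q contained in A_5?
Yes

The polynomial is irreducible of degree 5 over Q. Its discriminant is 23040000000000 = 4800000^2, a perfect square. A Galois group lies in the alternating group exactly when the discriminant is a square in Q, so the Galois group (D_5) is contained in A_5.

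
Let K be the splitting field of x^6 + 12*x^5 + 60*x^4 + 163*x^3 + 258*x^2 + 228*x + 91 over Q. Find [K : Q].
18

The degree of the splitting field over Q equals the order of the Galois group, so first determine the group. The polynomial f is an irreducible sextic over Q, so G = Gal(f/Q) is one of the 16 transitive subgroups 6T1, ..., 6T16 of S_6. The discriminant of f is -177147, which is not a perfect square, so G is not contained in A_6. The transitive groups of degree 6 not contained in A_6 are: C_6 (6T1, order 6), S_3 (6T2, order 6), D_6 (6T3, order 12), C_3 x S_3 (6T5, order 18), A_4 x C_2 (6T6, order 24), S_4 (6T8, order 24), S_3 x S_3 (6T9, order 36), S_4 x C_2 (6T11, order 48), (S_3 x S_3) : C_2 (6T13, order 72), PGL(2,5) (6T14, order 120), S_6 (6T16, order 720). By Dedekind's theorem, for a prime p not dividing disc(f) the degrees of the irreducible factors of f mod p form the cycle type of an element of G. Factoring f modulo the 33 such primes p <= 139 (skipping 3, which divides the discriminant), each new pattern first appears at: mod 2: f = (x^6 + x^3 + 1), pattern 6; mod 7: f = (x)(x + 1)(x + 5)(x^3 + 6x^2 + 5x + 5), pattern 3+1+1+1; mod 17: f = (x^2 + 3)(x^2 + 3x + 9)(x^2 + 9x + 4), pattern 2+2+2; mod 19: f = (x^3 + 6x^2 + 12x + 2)(x^3 + 6x^2 + 12x + 17), pattern 3+3; mod 73: f = (x + 44)(x + 45)(x + 46)(x + 53)(x + 54)(x + 62), pattern 1+1+1+1+1+1. No other pattern occurs in this range, so the set of observed cycle types is {6, 3+1+1+1, 2+2+2, 3+3, 1+1+1+1+1+1}. The candidates containing elements of all these cycle types are C_3 x S_3 (6T5) of order 18, S_3 x S_3 (6T9) of order 36, (S_3 x S_3) : C_2 (6T13) of order 72, S_6 (6T16) of order 720; the others are excluded. The observed types are precisely the cycle types that occur in C_3 x S_3 (6T5). Each of the other remaining candidates has further cycle types, and by the Chebotarev density theorem the matching factorization patterns would occur for a proportion of primes equal to their share of the group: S_3 x S_3 (6T9) additionally contains elements of type 2+2+1+1 (9 of its 36 elements, about 25% of primes); (S_3 x S_3) : C_2 (6T13) additionally contains elements of type 4+2, 3+2+1, 2+2+1+1, 2+1+1+1+1 (45 of its 72 elements, about 62% of primes); S_6 (6T16) additionally contains elements of type 5+1, 4+2, 4+1+1, 3+2+1, 2+2+1+1, 2+1+1+1+1 (504 of its 720 elements, about 70% of primes). None of the 33 primes tested shows any such pattern (for each of these groups the chance of that is below 10^-4), which rules them out. Hence G = C_3 x S_3 (6T5), of order 18. The Galois group C_3 x S_3 (6T5) has order 18, so the splitting field has degree 18 over Q.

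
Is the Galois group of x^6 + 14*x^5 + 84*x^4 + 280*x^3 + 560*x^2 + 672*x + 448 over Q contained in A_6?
The polynomial is irreducible of degree 6 over Q. Its discriminant is -18046378835968, which is not a perfect square. A Galois group lies in the alternating group exactly when the discriminant is a square in Q, so the Galois group (C_6) is not contained in A_6.

No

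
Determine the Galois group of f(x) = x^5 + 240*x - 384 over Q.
The polynomial f is an irreducible quintic over Q, so G = Gal(f/Q) is a transitive subgroup of S_5: one of C_5 (5T1, order 5), D_5 (5T2, order 10), F_20 (5T3, order 20), A_5 (5T4, order 60) or S_5 (5T5, order 120). The discriminant of f is 271790899200000, which is not a perfect square, so G is not contained in A_5. The transitive groups of degree 5 not contained in A_5 are: F_20 (5T3, order 20), S_5 (5T5, order 120). By Dedekind's theorem, for a prime p not dividing disc(f) the degrees of the irreducible factors of f mod p form the cycle type of an element of G. Factoring f modulo the 18 such primes p <= 73 (skipping 2, 3, 5, which divide the discriminant), each new pattern first appears at: mod 7: f = (x + 2)(x^4 + 5x^3 + 4x^2 + 6x + 4), pattern 4+1; mod 11: f = (x + 10)(x^2 + 5x + 3)(x^2 + 7x + 7), pattern 2+2+1; mod 19: f = (x^5 + 12x + 15), pattern 5. No other pattern occurs in this range, so the set of observed cycle types is {4+1, 2+2+1, 5}. The candidates containing elements of all these cycle types are F_20 (5T3) of order 20, S_5 (5T5) of order 120; the others are excluded. The observed types are precisely the cycle types that occur in F_20 (5T3) (apart from the identity). Each of the other remaining candidates has further cycle types, and by the Chebotarev density theorem the matching factorization patterns would occur for a proportion of primes equal to their share of the group: S_5 (5T5) additionally contains elements of type 3+2, 3+1+1, 2+1+1+1 (50 of its 120 elements, about 42% of primes). None of the 18 primes tested shows any such pattern (for each of these groups the chance of that is below 10^-4), which rules them out. Hence G = F_20 (5T3), of order 20.

F_20 (order 20)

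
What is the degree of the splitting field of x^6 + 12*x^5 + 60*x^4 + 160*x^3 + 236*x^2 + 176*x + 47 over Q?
The degree of the splitting field over Q equals the order of the Galois group, so first determine the group. The polynomial f is an irreducible sextic over Q, so G = Gal(f/Q) is one of the 16 transitive subgroups 6T1, ..., 6T16 of S_6. The discriminant of f is 3356224 = 1832^2, a perfect square, so G is contained in A_6. The transitive groups of degree 6 contained in A_6 are: A_4 (6T4, order 12), S_4 (6T7, order 24), (C_3 x C_3) : C_4 (6T10, order 36), PSL(2,5) (6T12, order 60), A_6 (6T15, order 360). By Dedekind's theorem, for a prime p not dividing disc(f) the degrees of the irreducible factors of f mod p form the cycle type of an element of G. Factoring f modulo the 79 such primes p <= 419 (skipping 2, 229, which divide the discriminant), each new pattern first appears at: mod 3: f = (x^3 + x^2 + 2)(x^3 + 2x^2 + x + 1), pattern 3+3; mod 7: f = (x^2 + 4x + 1)(x^4 + x^3 + 6x^2 + 2x + 5), pattern 4+2; mod 23: f = (x + 11)(x + 16)(x^2 + 3x + 20)(x^2 + 5x + 1), pattern 2+2+1+1; mod 193: f = (x + 89)(x + 92)(x + 95)(x + 102)(x + 105)(x + 108), pattern 1+1+1+1+1+1. No other pattern occurs in this range, so the set of observed cycle types is {3+3, 4+2, 2+2+1+1, 1+1+1+1+1+1}. The candidates containing elements of all these cycle types are S_4 (6T7) of order 24, (C_3 x C_3) : C_4 (6T10) of order 36, A_6 (6T15) of order 360; the others are excluded. The observed types are precisely the cycle types that occur in S_4 (6T7). Each of the other remaining candidates has further cycle types, and by the Chebotarev density theorem the matching factorization patterns would occur for a proportion of primes equal to their share of the group: (C_3 x C_3) : C_4 (6T10) additionally contains elements of type 3+1+1+1 (4 of its 36 elements, about 11% of primes); A_6 (6T15) additionally contains elements of type 5+1, 3+1+1+1 (184 of its 360 elements, about 51% of primes). None of the 79 primes tested shows any such pattern (for each of these groups the chance of that is below 10^-4), which rules them out. Hence G = S_4 (6T7), of order 24. The Galois group S_4 (6T7) has order 24, so the splitting field has degree 24 over Q.

24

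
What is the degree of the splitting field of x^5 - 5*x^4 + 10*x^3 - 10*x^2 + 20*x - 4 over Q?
20

The degree of the splitting field over Q equals the order of the Galois group, so first determine the group. The polynomial f is an irreducible quintic over Q, so G = Gal(f/Q) is a transitive subgroup of S_5: one of C_5 (5T1, order 5), D_5 (5T2, order 10), F_20 (5T3, order 20), A_5 (5T4, order 60) or S_5 (5T5, order 120). The discriminant of f is 259200000, which is not a perfect square, so G is not contained in A_5. The transitive groups of degree 5 not contained in A_5 are: F_20 (5T3, order 20), S_5 (5T5, order 120). By Dedekind's theorem, for a prime p not dividing disc(f) the degrees of the irreducible factors of f mod p form the cycle type of an element of G. Factoring f modulo the 18 such primes p <= 73 (skipping 2, 3, 5, which divide the discriminant), each new pattern first appears at: mod 7: f = (x + 5)(x^4 + 4x^3 + 4x^2 + 5x + 2), pattern 4+1; mod 11: f = (x + 5)(x^2 + 9)(x^2 + x + 7), pattern 2+2+1; mod 19: f = (x^5 + 14x^4 + 10x^3 + 9x^2 + x + 15), pattern 5. No other pattern occurs in this range, so the set of observed cycle types is {4+1, 2+2+1, 5}. The candidates containing elements of all these cycle types are F_20 (5T3) of order 20, S_5 (5T5) of order 120; the others are excluded. The observed types are precisely the cycle types that occur in F_20 (5T3) (apart from the identity). Each of the other remaining candidates has further cycle types, and by the Chebotarev density theorem the matching factorization patterns would occur for a proportion of primes equal to their share of the group: S_5 (5T5) additionally contains elements of type 3+2, 3+1+1, 2+1+1+1 (50 of its 120 elements, about 42% of primes). None of the 18 primes tested shows any such pattern (for each of these groups the chance of that is below 10^-4), which rules them out. Hence G = F_20 (5T3), of order 20. The Galois group F_20 (5T3) has order 20, so the splitting field has degree 20 over Q.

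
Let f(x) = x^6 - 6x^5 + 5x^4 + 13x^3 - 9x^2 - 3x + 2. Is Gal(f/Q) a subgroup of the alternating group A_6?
The polynomial is irreducible of degree 6 over Q. Its discriminant is 30991489 = 5567^2, a perfect square. A Galois group lies in the alternating group exactly when the discriminant is a square in Q, so the Galois group (PSL(2,5)) is contained in A_6.

Yes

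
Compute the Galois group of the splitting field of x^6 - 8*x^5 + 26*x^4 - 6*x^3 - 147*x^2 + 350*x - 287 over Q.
A_4 (also written A4)

The polynomial f is an irreducible sextic over Q, so G = Gal(f/Q) is one of the 16 transitive subgroups 6T1, ..., 6T16 of S_6. The discriminant of f is 1728393484898304 = 41573952^2, a perfect square, so G is contained in A_6. The transitive groups of degree 6 contained in A_6 are: A_4 (6T4, order 12), S_4 (6T7, order 24), (C_3 x C_3) : C_4 (6T10, order 36), PSL(2,5) (6T12, order 60), A_6 (6T15, order 360). By Dedekind's theorem, for a prime p not dividing disc(f) the degrees of the irreducible factors of f mod p form the cycle type of an element of G. Factoring f modulo the 33 such primes p <= 151 (skipping 2, 3, 7, which divide the discriminant), each new pattern first appears at: mod 5: f = (x^3 + 3x^2 + x + 2)(x^3 + 4x^2 + 3x + 4), pattern 3+3; mod 13: f = (x + 8)(x + 10)(x^2 + x + 4)(x^2 + 12x + 8), pattern 2+2+1+1. No other pattern occurs in this range, so the set of observed cycle types is {3+3, 2+2+1+1}. The candidates containing elements of all these cycle types are A_4 (6T4) of order 12, S_4 (6T7) of order 24, (C_3 x C_3) : C_4 (6T10) of order 36, PSL(2,5) (6T12) of order 60, A_6 (6T15) of order 360; the others are excluded. The observed types are precisely the cycle types that occur in A_4 (6T4) (apart from the identity). Each of the other remaining candidates has further cycle types, and by the Chebotarev density theorem the matching factorization patterns would occur for a proportion of primes equal to their share of the group: S_4 (6T7) additionally contains elements of type 4+2 (6 of its 24 elements, about 25% of primes); (C_3 x C_3) : C_4 (6T10) additionally contains elements of type 4+2, 3+1+1+1 (22 of its 36 elements, about 61% of primes); PSL(2,5) (6T12) additionally contains elements of type 5+1 (24 of its 60 elements, about 40% of primes); A_6 (6T15) additionally contains elements of type 5+1, 4+2, 3+1+1+1 (274 of its 360 elements, about 76% of primes). None of the 33 primes tested shows any such pattern (for each of these groups the chance of that is below 10^-4), which rules them out. Hence G = A_4 (6T4), of order 12.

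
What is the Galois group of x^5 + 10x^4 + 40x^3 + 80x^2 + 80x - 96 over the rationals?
The polynomial f is an irreducible quintic over Q, so G = Gal(f/Q) is a transitive subgroup of S_5: one of C_5 (5T1, order 5), D_5 (5T2, order 10), F_20 (5T3, order 20), A_5 (5T4, order 60) or S_5 (5T5, order 120). The discriminant of f is 838860800000, which is not a perfect square, so G is not contained in A_5. The transitive groups of degree 5 not contained in A_5 are: F_20 (5T3, order 20), S_5 (5T5, order 120). By Dedekind's theorem, for a prime p not dividing disc(f) the degrees of the irreducible factors of f mod p form the cycle type of an element of G. Factoring f modulo the 18 such primes p <= 71 (skipping 2, 5, which divide the discriminant), each new pattern first appears at: mod 3: f = (x)(x^4 + x^3 + x^2 + 2x + 2), pattern 4+1; mod 11: f = (x^5 + 10x^4 + 7x^3 + 3x^2 + 3x + 3), pattern 5; mod 19: f = (x + 8)(x^2 + 9x + 12)(x^2 + 12x + 18), pattern 2+2+1. No other pattern occurs in this range, so the set of observed cycle types is {4+1, 5, 2+2+1}. The candidates containing elements of all these cycle types are F_20 (5T3) of order 20, S_5 (5T5) of order 120; the others are excluded. The observed types are precisely the cycle types that occur in F_20 (5T3) (apart from the identity). Each of the other remaining candidates has further cycle types, and by the Chebotarev density theorem the matching factorization patterns would occur for a proportion of primes equal to their share of the group: S_5 (5T5) additionally contains elements of type 3+2, 3+1+1, 2+1+1+1 (50 of its 120 elements, about 42% of primes). None of the 18 primes tested shows any such pattern (for each of these groups the chance of that is below 10^-4), which rules them out. Hence G = F_20 (5T3), of order 20.

F_20 (also written F20)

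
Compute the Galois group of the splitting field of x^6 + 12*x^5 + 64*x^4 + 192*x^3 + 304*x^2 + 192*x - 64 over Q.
The polynomial f is an irreducible sextic over Q, so G = Gal(f/Q) is one of the 16 transitive subgroups 6T1, ..., 6T16 of S_6. The discriminant of f is 164995463643136 = 12845056^2, a perfect square, so G is contained in A_6. The transitive groups of degree 6 contained in A_6 are: A_4 (6T4, order 12), S_4 (6T7, order 24), (C_3 x C_3) : C_4 (6T10, order 36), PSL(2,5) (6T12, order 60), A_6 (6T15, order 360). By Dedekind's theorem, for a prime p not dividing disc(f) the degrees of the irreducible factors of f mod p form the cycle type of an element of G. Factoring f modulo the 33 such primes p <= 149 (skipping 2, 7, which divide the discriminant), each new pattern first appears at: mod 3: f = (x^3 + 2x + 1)(x^3 + 2x + 2), pattern 3+3; mod 13: f = (x + 1)(x + 3)(x^2 + 4x + 2)(x^2 + 4x + 11), pattern 2+2+1+1. No other pattern occurs in this range, so the set of observed cycle types is {3+3, 2+2+1+1}. The candidates containing elements of all these cycle types are A_4 (6T4) of order 12, S_4 (6T7) of order 24, (C_3 x C_3) : C_4 (6T10) of order 36, PSL(2,5) (6T12) of order 60, A_6 (6T15) of order 360; the others are excluded. The observed types are precisely the cycle types that occur in A_4 (6T4) (apart from the identity). Each of the other remaining candidates has further cycle types, and by the Chebotarev density theorem the matching factorization patterns would occur for a proportion of primes equal to their share of the group: S_4 (6T7) additionally contains elements of type 4+2 (6 of its 24 elements, about 25% of primes); (C_3 x C_3) : C_4 (6T10) additionally contains elements of type 4+2, 3+1+1+1 (22 of its 36 elements, about 61% of primes); PSL(2,5) (6T12) additionally contains elements of type 5+1 (24 of its 60 elements, about 40% of primes); A_6 (6T15) additionally contains elements of type 5+1, 4+2, 3+1+1+1 (274 of its 360 elements, about 76% of primes). None of the 33 primes tested shows any such pattern (for each of these groups the chance of that is below 10^-4), which rules them out. Hence G = A_4 (6T4), of order 12.

A_4, A_4 acting on 6 points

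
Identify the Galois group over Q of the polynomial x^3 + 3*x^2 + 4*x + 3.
S_3 (order 6)

The polynomial is an irreducible cubic over Q and its discriminant is -31, which is not a perfect square. For an irreducible cubic, a non-square discriminant gives Galois group S_3.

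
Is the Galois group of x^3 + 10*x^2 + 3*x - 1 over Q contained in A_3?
The polynomial is irreducible of degree 3 over Q. Its discriminant is 4225 = 65^2, a perfect square. A Galois group lies in the alternating group exactly when the discriminant is a square in Q, so the Galois group (C_3) is contained in A_3.

Yes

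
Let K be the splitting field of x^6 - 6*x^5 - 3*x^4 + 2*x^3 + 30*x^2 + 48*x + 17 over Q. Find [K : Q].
24

The degree of the splitting field over Q equals the order of the Galois group, so first determine the group. The polynomial f is an irreducible sextic over Q, so G = Gal(f/Q) is one of the 16 transitive subgroups 6T1, ..., 6T16 of S_6. The discriminant of f is -30366624190464, which is not a perfect square, so G is not contained in A_6. The transitive groups of degree 6 not contained in A_6 are: C_6 (6T1, order 6), S_3 (6T2, order 6), D_6 (6T3, order 12), C_3 x S_3 (6T5, order 18), A_4 x C_2 (6T6, order 24), S_4 (6T8, order 24), S_3 x S_3 (6T9, order 36), S_4 x C_2 (6T11, order 48), (S_3 x S_3) : C_2 (6T13, order 72), PGL(2,5) (6T14, order 120), S_6 (6T16, order 720). By Dedekind's theorem, for a prime p not dividing disc(f) the degrees of the irreducible factors of f mod p form the cycle type of an element of G. Factoring f modulo the 33 such primes p <= 149 (skipping 2, 3, which divide the discriminant), each new pattern first appears at: mod 5: f = (x^3 + x + 1)(x^3 + 4x^2 + x + 2), pattern 3+3; mod 7: f = (x^6 + x^5 + 4x^4 + 2x^3 + 2x^2 + 6x + 3), pattern 6; mod 17: f = (x)(x + 9)(x^2 + 7x + 5)(x^2 + 12x + 9), pattern 2+2+1+1; mod 19: f = (x + 3)(x + 9)(x + 13)(x + 14)(x^2 + 12x + 3), pattern 2+1+1+1+1; mod 71: f = (x^2 + 9x + 56)(x^2 + 19x + 4)(x^2 + 37x + 8), pattern 2+2+2. No other pattern occurs in this range, so the set of observed cycle types is {3+3, 6, 2+2+1+1, 2+1+1+1+1, 2+2+2}. The candidates containing elements of all these cycle types are A_4 x C_2 (6T6) of order 24, S_4 x C_2 (6T11) of order 48, (S_3 x S_3) : C_2 (6T13) of order 72, S_6 (6T16) of order 720; the others are excluded. The observed types are precisely the cycle types that occur in A_4 x C_2 (6T6) (apart from the identity). Each of the other remaining candidates has further cycle types, and by the Chebotarev density theorem the matching factorization patterns would occur for a proportion of primes equal to their share of the group: S_4 x C_2 (6T11) additionally contains elements of type 4+2, 4+1+1 (12 of its 48 elements, about 25% of primes); (S_3 x S_3) : C_2 (6T13) additionally contains elements of type 4+2, 3+2+1, 3+1+1+1 (34 of its 72 elements, about 47% of primes); S_6 (6T16) additionally contains elements of type 5+1, 4+2, 4+1+1, 3+2+1, 3+1+1+1 (484 of its 720 elements, about 67% of primes). None of the 33 primes tested shows any such pattern (for each of these groups the chance of that is below 10^-4), which rules them out. Hence G = A_4 x C_2 (6T6), of order 24. The Galois group A_4 x C_2 (6T6) has order 24, so the splitting field has degree 24 over Q.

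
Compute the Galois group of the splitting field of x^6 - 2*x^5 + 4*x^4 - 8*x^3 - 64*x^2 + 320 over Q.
(C_3 x C_3) : C_4

The polynomial f is an irreducible sextic over Q, so G = Gal(f/Q) is one of the 16 transitive subgroups 6T1, ..., 6T16 of S_6. The discriminant of f is 564385546240000 = 23756800^2, a perfect square, so G is contained in A_6. The transitive groups of degree 6 contained in A_6 are: A_4 (6T4, order 12), S_4 (6T7, order 24), (C_3 x C_3) : C_4 (6T10, order 36), PSL(2,5) (6T12, order 60), A_6 (6T15, order 360). By Dedekind's theorem, for a prime p not dividing disc(f) the degrees of the irreducible factors of f mod p form the cycle type of an element of G. Factoring f modulo the 19 such primes p <= 79 (skipping 2, 5, 29, which divide the discriminant), each new pattern first appears at: mod 3: f = (x^2 + 1)(x^4 + x^3 + 2), pattern 4+2; mod 11: f = (x^3 + 3x^2 + 10x + 7)(x^3 + 6x^2 + 9x + 8), pattern 3+3; mod 19: f = (x + 14)(x + 16)(x^2 + 11x + 1)(x^2 + 14x + 15), pattern 2+2+1+1; mod 61: f = (x + 5)(x + 38)(x + 52)(x^3 + 25x^2 + 22x + 23), pattern 3+1+1+1. No other pattern occurs in this range, so the set of observed cycle types is {4+2, 3+3, 2+2+1+1, 3+1+1+1}. The candidates containing elements of all these cycle types are (C_3 x C_3) : C_4 (6T10) of order 36, A_6 (6T15) of order 360; the others are excluded. The observed types are precisely the cycle types that occur in (C_3 x C_3) : C_4 (6T10) (apart from the identity). Each of the other remaining candidates has further cycle types, and by the Chebotarev density theorem the matching factorization patterns would occur for a proportion of primes equal to their share of the group: A_6 (6T15) additionally contains elements of type 5+1 (144 of its 360 elements, about 40% of primes). None of the 19 primes tested shows any such pattern (for each of these groups the chance of that is below 10^-4), which rules them out. Hence G = (C_3 x C_3) : C_4 (6T10), of order 36.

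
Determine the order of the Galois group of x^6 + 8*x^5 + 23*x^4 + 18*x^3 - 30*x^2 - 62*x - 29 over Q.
12

The degree of the splitting field over Q equals the order of the Galois group, so first determine the group. The polynomial f is an irreducible sextic over Q, so G = Gal(f/Q) is one of the 16 transitive subgroups 6T1, ..., 6T16 of S_6. The discriminant of f is 5489031744 = 74088^2, a perfect square, so G is contained in A_6. The transitive groups of degree 6 contained in A_6 are: A_4 (6T4, order 12), S_4 (6T7, order 24), (C_3 x C_3) : C_4 (6T10, order 36), PSL(2,5) (6T12, order 60), A_6 (6T15, order 360). By Dedekind's theorem, for a prime p not dividing disc(f) the degrees of the irreducible factors of f mod p form the cycle type of an element of G. Factoring f modulo the 33 such primes p <= 151 (skipping 2, 3, 7, which divide the discriminant), each new pattern first appears at: mod 5: f = (x^3 + 2x + 1)(x^3 + 3x^2 + x + 1), pattern 3+3; mod 13: f = (x + 10)(x + 11)(x^2 + x + 3)(x^2 + 12x + 2), pattern 2+2+1+1. No other pattern occurs in this range, so the set of observed cycle types is {3+3, 2+2+1+1}. The candidates containing elements of all these cycle types are A_4 (6T4) of order 12, S_4 (6T7) of order 24, (C_3 x C_3) : C_4 (6T10) of order 36, PSL(2,5) (6T12) of order 60, A_6 (6T15) of order 360; the others are excluded. The observed types are precisely the cycle types that occur in A_4 (6T4) (apart from the identity). Each of the other remaining candidates has further cycle types, and by the Chebotarev density theorem the matching factorization patterns would occur for a proportion of primes equal to their share of the group: S_4 (6T7) additionally contains elements of type 4+2 (6 of its 24 elements, about 25% of primes); (C_3 x C_3) : C_4 (6T10) additionally contains elements of type 4+2, 3+1+1+1 (22 of its 36 elements, about 61% of primes); PSL(2,5) (6T12) additionally contains elements of type 5+1 (24 of its 60 elements, about 40% of primes); A_6 (6T15) additionally contains elements of type 5+1, 4+2, 3+1+1+1 (274 of its 360 elements, about 76% of primes). None of the 33 primes tested shows any such pattern (for each of these groups the chance of that is below 10^-4), which rules them out. Hence G = A_4 (6T4), of order 12. The Galois group A_4 (6T4) has order 12, so the splitting field has degree 12 over Q.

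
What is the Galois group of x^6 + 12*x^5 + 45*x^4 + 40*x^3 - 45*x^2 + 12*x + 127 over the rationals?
The polynomial f is an irreducible sextic over Q, so G = Gal(f/Q) is one of the 16 transitive subgroups 6T1, ..., 6T16 of S_6. The discriminant of f is -37572373905408, which is not a perfect square, so G is not contained in A_6. The transitive groups of degree 6 not contained in A_6 are: C_6 (6T1, order 6), S_3 (6T2, order 6), D_6 (6T3, order 12), C_3 x S_3 (6T5, order 18), A_4 x C_2 (6T6, order 24), S_4 (6T8, order 24), S_3 x S_3 (6T9, order 36), S_4 x C_2 (6T11, order 48), (S_3 x S_3) : C_2 (6T13, order 72), PGL(2,5) (6T14, order 120), S_6 (6T16, order 720). By Dedekind's theorem, for a prime p not dividing disc(f) the degrees of the irreducible factors of f mod p form the cycle type of an element of G. Factoring f modulo the 23 such primes p <= 97 (skipping 2, 3, which divide the discriminant), each new pattern first appears at: mod 5: f = (x^2 + 3)(x^2 + 3x + 4)(x^2 + 4x + 1), pattern 2+2+2; mod 7: f = (x^3 + x^2 + 4x + 3)(x^3 + 4x^2 + 2x + 5), pattern 3+3; mod 31: f = (x + 9)(x + 14)(x + 17)(x + 18)(x + 21)(x + 26), pattern 1+1+1+1+1+1. No other pattern occurs in this range, so the set of observed cycle types is {2+2+2, 3+3, 1+1+1+1+1+1}. The candidates containing elements of all these cycle types are C_6 (6T1) of order 6, S_3 (6T2) of order 6, D_6 (6T3) of order 12, C_3 x S_3 (6T5) of order 18, A_4 x C_2 (6T6) of order 24, S_4 (6T8) of order 24, S_3 x S_3 (6T9) of order 36, S_4 x C_2 (6T11) of order 48, (S_3 x S_3) : C_2 (6T13) of order 72, PGL(2,5) (6T14) of order 120, S_6 (6T16) of order 720; the others are excluded. The observed types are precisely the cycle types that occur in S_3 (6T2). Each of the other remaining candidates has further cycle types, and by the Chebotarev density theorem the matching factorization patterns would occur for a proportion of primes equal to their share of the group: C_6 (6T1) additionally contains elements of type 6 (2 of its 6 elements, about 33% of primes); D_6 (6T3) additionally contains elements of type 6, 2+2+1+1 (5 of its 12 elements, about 42% of primes); C_3 x S_3 (6T5) additionally contains elements of type 6, 3+1+1+1 (10 of its 18 elements, about 56% of primes); A_4 x C_2 (6T6) additionally contains elements of type 6, 2+2+1+1, 2+1+1+1+1 (14 of its 24 elements, about 58% of primes); S_4 (6T8) additionally contains elements of type 4+1+1, 2+2+1+1 (9 of its 24 elements, about 38% of primes); S_3 x S_3 (6T9) additionally contains elements of type 6, 3+1+1+1, 2+2+1+1 (25 of its 36 elements, about 69% of primes); S_4 x C_2 (6T11) additionally contains elements of type 6, 4+2, 4+1+1, 2+2+1+1, 2+1+1+1+1 (32 of its 48 elements, about 67% of primes); (S_3 x S_3) : C_2 (6T13) additionally contains elements of type 6, 4+2, 3+2+1, 3+1+1+1, 2+2+1+1, 2+1+1+1+1 (61 of its 72 elements, about 85% of primes); PGL(2,5) (6T14) additionally contains elements of type 6, 5+1, 4+1+1, 2+2+1+1 (89 of its 120 elements, about 74% of primes); S_6 (6T16) additionally contains elements of type 6, 5+1, 4+2, 4+1+1, 3+2+1, 3+1+1+1, 2+2+1+1, 2+1+1+1+1 (664 of its 720 elements, about 92% of primes). None of the 23 primes tested shows any such pattern (for each of these groups the chance of that is below 10^-4), which rules them out. Hence G = S_3 (6T2), of order 6.

S_3, S_3 acting on 6 points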